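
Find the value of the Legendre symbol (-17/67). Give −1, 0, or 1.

Euler's criterion: (-17/67) ≡ 50^33 (mod 67).
50^2 ≡ 21 (mod 67)
50^4 ≡ 39 (mod 67)
50^8 ≡ 47 (mod 67)
50^16 ≡ 65 (mod 67)
50^32 ≡ 4 (mod 67)
50^33 = 50^(32+1) ≡ 66 (mod 67).
Result is 66 ≡ −1, so (-17/67) = −1.

-1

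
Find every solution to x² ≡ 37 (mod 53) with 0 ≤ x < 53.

53 ≡ 1 (mod 4), so we find a root by search.
Trying successive values, 14² = 196 ≡ 37 (mod 53). The other root is 53 − 14 = 39.

14, 39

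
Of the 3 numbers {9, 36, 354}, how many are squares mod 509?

(9/509) = +1 → QR.
(36/509) = +1 → QR.
(354/509) = -1 → non-residue.
Total quadratic residues among the 3: 2.

2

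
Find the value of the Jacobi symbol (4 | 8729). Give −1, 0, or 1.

Pull out 2^2: since 8729 ≡ 1 (mod 8), (2/8729) = +1, so (2/8729)^2 = +1.
Reached (1/8729) = 1. Collecting the sign flips along the way, the symbol is +1.

1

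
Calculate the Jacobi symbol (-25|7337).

First reduce: -25 ≡ 7312 (mod 7337).
Pull out 2^4: since 7337 ≡ 1 (mod 8), (2/7337) = +1, so (2/7337)^4 = +1.
Reciprocity: 457 ≡ 1 and 7337 ≡ 1 (mod 4), so (457/7337) = +(7337/457).
Reduce top mod 457: now compute (25/457).
Reciprocity: 25 ≡ 1 and 457 ≡ 1 (mod 4), so (25/457) = +(457/25).
Reduce top mod 25: now compute (7/25).
Reciprocity: 7 ≡ 3 and 25 ≡ 1 (mod 4), so (7/25) = +(25/7).
Reduce top mod 7: now compute (4/7).
Pull out 2^2: since 7 ≡ 7 (mod 8), (2/7) = +1, so (2/7)^2 = +1.
Reached (1/7) = 1. Collecting the sign flips along the way, the symbol is +1.

1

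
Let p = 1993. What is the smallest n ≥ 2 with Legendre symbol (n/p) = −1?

(2/1993) = +1, so 2 is a residue.
(3/1993) = +1, so 3 is a residue.
(4/1993) = +1, so 4 is a residue.
(5/1993) = −1, so 5 is the smallest positive non-residue mod 1993.

5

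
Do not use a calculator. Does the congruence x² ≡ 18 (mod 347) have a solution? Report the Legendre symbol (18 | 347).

Pull out 2: since 347 ≡ 3 (mod 8), (2/347) = -1.
Reciprocity: 9 ≡ 1 and 347 ≡ 3 (mod 4), so (9/347) = +(347/9).
Reduce top mod 9: now compute (5/9).
Reciprocity: 5 ≡ 1 and 9 ≡ 1 (mod 4), so (5/9) = +(9/5).
Reduce top mod 5: now compute (4/5).
Pull out 2^2: since 5 ≡ 5 (mod 8), (2/5) = -1, so (2/5)^2 = +1.
Reached (1/5) = 1. Collecting the sign flips along the way, the symbol is -1.

-1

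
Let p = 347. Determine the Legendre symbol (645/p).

-1

Euler's criterion: (645/347) ≡ 298^173 (mod 347).
298^2 ≡ 319 (mod 347)
298^4 ≡ 90 (mod 347)
298^8 ≡ 119 (mod 347)
298^16 ≡ 281 (mod 347)
298^32 ≡ 192 (mod 347)
298^64 ≡ 82 (mod 347)
298^128 ≡ 131 (mod 347)
298^173 = 298^(128+32+8+4+1) ≡ 346 (mod 347).
Result is 346 ≡ −1, so (645/347) = −1.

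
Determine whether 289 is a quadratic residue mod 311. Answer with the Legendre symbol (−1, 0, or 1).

1

Reciprocity: 289 ≡ 1 and 311 ≡ 3 (mod 4), so (289/311) = +(311/289).
Reduce top mod 289: now compute (22/289).
Pull out 2: since 289 ≡ 1 (mod 8), (2/289) = +1.
Reciprocity: 11 ≡ 3 and 289 ≡ 1 (mod 4), so (11/289) = +(289/11).
Reduce top mod 11: now compute (3/11).
Reciprocity: 3 ≡ 3 and 11 ≡ 3 (mod 4), so (3/11) = −(11/3).
Reduce top mod 3: now compute (2/3).
Pull out 2: since 3 ≡ 3 (mod 8), (2/3) = -1.
Reached (1/3) = 1. Collecting the sign flips along the way, the symbol is +1.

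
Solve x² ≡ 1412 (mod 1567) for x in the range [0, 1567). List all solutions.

Since 1567 ≡ 3 (mod 4), a square root of 1412 is 1412^((1567+1)/4) = 1412^392 mod 1567.
Repeated squaring: 1412^2≡520, 1412^4≡876, 1412^8≡1113, 1412^16≡839, 1412^32≡338, 1412^64≡1420, 1412^128≡1238, 1412^256≡118 (mod 1567).
1412^392 = 1412^(256+128+8) ≡ 1139 (mod 1567).
Check: 1139² = 1297321 ≡ 1412 (mod 1567). The two roots are 428 and 1139.

428, 1139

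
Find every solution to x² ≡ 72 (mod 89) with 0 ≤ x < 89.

28, 61

89 ≡ 1 (mod 4), so we find a root by search.
Trying successive values, 28² = 784 ≡ 72 (mod 89). The other root is 89 − 28 = 61.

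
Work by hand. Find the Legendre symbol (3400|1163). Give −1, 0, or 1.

First reduce: 3400 ≡ 1074 (mod 1163).
Pull out 2: since 1163 ≡ 3 (mod 8), (2/1163) = -1.
Reciprocity: 537 ≡ 1 and 1163 ≡ 3 (mod 4), so (537/1163) = +(1163/537).
Reduce top mod 537: now compute (89/537).
Reciprocity: 89 ≡ 1 and 537 ≡ 1 (mod 4), so (89/537) = +(537/89).
Reduce top mod 89: now compute (3/89).
Reciprocity: 3 ≡ 3 and 89 ≡ 1 (mod 4), so (3/89) = +(89/3).
Reduce top mod 3: now compute (2/3).
Pull out 2: since 3 ≡ 3 (mod 8), (2/3) = -1.
Reached (1/3) = 1. Collecting the sign flips along the way, the symbol is +1.

1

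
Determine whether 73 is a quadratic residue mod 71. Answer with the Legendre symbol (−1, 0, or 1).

First reduce: 73 ≡ 2 (mod 71).
Pull out 2: since 71 ≡ 7 (mod 8), (2/71) = +1.
Reached (1/71) = 1. Collecting the sign flips along the way, the symbol is +1.

1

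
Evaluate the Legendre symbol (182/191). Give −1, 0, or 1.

-1

Euler's criterion: (182/191) ≡ 182^95 (mod 191).
182^2 ≡ 81 (mod 191)
182^4 ≡ 67 (mod 191)
182^8 ≡ 96 (mod 191)
182^16 ≡ 48 (mod 191)
182^32 ≡ 12 (mod 191)
182^64 ≡ 144 (mod 191)
182^95 = 182^(64+16+8+4+2+1) ≡ 190 (mod 191).
Result is 190 ≡ −1, so (182/191) = −1.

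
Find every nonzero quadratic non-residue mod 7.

3 5 6

Square k = 1,…,3 (k and 7−k give the same square):
1²=1, 2²=4, 3²≡2 (mod 7).
The residues are {1, 2, 4}; the non-residues are the remaining 3 nonzero classes.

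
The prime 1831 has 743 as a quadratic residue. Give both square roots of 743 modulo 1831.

592, 1239

Since 1831 ≡ 3 (mod 4), a square root of 743 is 743^((1831+1)/4) = 743^458 mod 1831.
Repeated squaring: 743^2≡918, 743^4≡464, 743^8≡1069, 743^16≡217, 743^32≡1314, 743^64≡1794, 743^128≡1369, 743^256≡1048 (mod 1831).
743^458 = 743^(256+128+64+8+2) ≡ 1239 (mod 1831).
Check: 1239² = 1535121 ≡ 743 (mod 1831). The two roots are 592 and 1239.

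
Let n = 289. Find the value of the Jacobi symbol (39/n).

1

Reciprocity: 39 ≡ 3 and 289 ≡ 1 (mod 4), so (39/289) = +(289/39).
Reduce top mod 39: now compute (16/39).
Pull out 2^4: since 39 ≡ 7 (mod 8), (2/39) = +1, so (2/39)^4 = +1.
Reached (1/39) = 1. Collecting the sign flips along the way, the symbol is +1.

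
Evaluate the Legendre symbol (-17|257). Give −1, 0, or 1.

1

Euler's criterion: (-17/257) ≡ 240^128 (mod 257).
240^2 ≡ 32 (mod 257)
240^4 ≡ 253 (mod 257)
240^8 ≡ 16 (mod 257)
240^16 ≡ 256 (mod 257)
240^32 ≡ 1 (mod 257)
240^64 ≡ 1 (mod 257)
240^128 ≡ 1 (mod 257)
240^128 = 240^(128) ≡ 1 (mod 257).
Result is 1, so (-17/257) = 1.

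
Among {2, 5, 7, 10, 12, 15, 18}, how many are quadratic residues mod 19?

2

(2/19) = -1 → non-residue.
(5/19) = +1 → QR.
(7/19) = +1 → QR.
(10/19) = -1 → non-residue.
(12/19) = -1 → non-residue.
(15/19) = -1 → non-residue.
(18/19) = -1 → non-residue.
Total quadratic residues among the 7: 2.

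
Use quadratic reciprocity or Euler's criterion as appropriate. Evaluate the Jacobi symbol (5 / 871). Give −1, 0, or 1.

Reciprocity: 5 ≡ 1 and 871 ≡ 3 (mod 4), so (5/871) = +(871/5).
Reduce top mod 5: now compute (1/5).
Reached (1/5) = 1. Collecting the sign flips along the way, the symbol is +1.

1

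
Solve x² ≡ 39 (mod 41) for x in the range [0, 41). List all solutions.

11, 30

41 ≡ 1 (mod 4), so we find a root by search.
Trying successive values, 11² = 121 ≡ 39 (mod 41). The other root is 41 − 11 = 30.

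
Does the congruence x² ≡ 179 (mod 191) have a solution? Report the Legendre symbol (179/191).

-1

Euler's criterion: (179/191) ≡ 179^95 (mod 191).
179^2 ≡ 144 (mod 191)
179^4 ≡ 108 (mod 191)
179^8 ≡ 13 (mod 191)
179^16 ≡ 169 (mod 191)
179^32 ≡ 102 (mod 191)
179^64 ≡ 90 (mod 191)
179^95 = 179^(64+16+8+4+2+1) ≡ 190 (mod 191).
Result is 190 ≡ −1, so (179/191) = −1.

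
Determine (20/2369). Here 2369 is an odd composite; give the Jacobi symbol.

Pull out 2^2: since 2369 ≡ 1 (mod 8), (2/2369) = +1, so (2/2369)^2 = +1.
Reciprocity: 5 ≡ 1 and 2369 ≡ 1 (mod 4), so (5/2369) = +(2369/5).
Reduce top mod 5: now compute (4/5).
Pull out 2^2: since 5 ≡ 5 (mod 8), (2/5) = -1, so (2/5)^2 = +1.
Reached (1/5) = 1. Collecting the sign flips along the way, the symbol is +1.

1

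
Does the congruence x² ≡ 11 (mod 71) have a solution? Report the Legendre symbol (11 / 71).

-1

Reciprocity: 11 ≡ 3 and 71 ≡ 3 (mod 4), so (11/71) = −(71/11).
Reduce top mod 11: now compute (5/11).
Reciprocity: 5 ≡ 1 and 11 ≡ 3 (mod 4), so (5/11) = +(11/5).
Reduce top mod 5: now compute (1/5).
Reached (1/5) = 1. Collecting the sign flips along the way, the symbol is -1.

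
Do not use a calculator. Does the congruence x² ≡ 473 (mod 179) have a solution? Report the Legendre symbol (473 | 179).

-1

First reduce: 473 ≡ 115 (mod 179).
Reciprocity: 115 ≡ 3 and 179 ≡ 3 (mod 4), so (115/179) = −(179/115).
Reduce top mod 115: now compute (64/115).
Pull out 2^6: since 115 ≡ 3 (mod 8), (2/115) = -1, so (2/115)^6 = +1.
Reached (1/115) = 1. Collecting the sign flips along the way, the symbol is -1.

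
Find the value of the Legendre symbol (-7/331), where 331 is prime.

Euler's criterion: (-7/331) ≡ 324^165 (mod 331).
324^2 ≡ 49 (mod 331)
324^4 ≡ 84 (mod 331)
324^8 ≡ 105 (mod 331)
324^16 ≡ 102 (mod 331)
324^32 ≡ 143 (mod 331)
324^64 ≡ 258 (mod 331)
324^128 ≡ 33 (mod 331)
324^165 = 324^(128+32+4+1) ≡ 1 (mod 331).
Result is 1, so (-7/331) = 1.

1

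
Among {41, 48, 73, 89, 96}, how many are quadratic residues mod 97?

4

(41/97) = -1 → non-residue.
(48/97) = +1 → QR.
(73/97) = +1 → QR.
(89/97) = +1 → QR.
(96/97) = +1 → QR.
Total quadratic residues among the 5: 4.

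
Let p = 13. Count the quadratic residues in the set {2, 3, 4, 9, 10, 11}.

4

(2/13) = -1 → non-residue.
(3/13) = +1 → QR.
(4/13) = +1 → QR.
(9/13) = +1 → QR.
(10/13) = +1 → QR.
(11/13) = -1 → non-residue.
Total quadratic residues among the 6: 4.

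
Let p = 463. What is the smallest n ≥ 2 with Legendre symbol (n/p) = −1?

(2/463) = +1, so 2 is a residue.
(3/463) = −1, so 3 is the smallest positive non-residue mod 463.

3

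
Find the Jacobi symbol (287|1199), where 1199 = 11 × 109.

Reciprocity: 287 ≡ 3 and 1199 ≡ 3 (mod 4), so (287/1199) = −(1199/287).
Reduce top mod 287: now compute (51/287).
Reciprocity: 51 ≡ 3 and 287 ≡ 3 (mod 4), so (51/287) = −(287/51).
Reduce top mod 51: now compute (32/51).
Pull out 2^5: since 51 ≡ 3 (mod 8), (2/51) = -1, so (2/51)^5 = -1.
Reached (1/51) = 1. Collecting the sign flips along the way, the symbol is -1.

-1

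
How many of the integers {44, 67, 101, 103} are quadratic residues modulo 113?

1

(44/113) = +1 → QR.
(67/113) = -1 → non-residue.
(101/113) = -1 → non-residue.
(103/113) = -1 → non-residue.
Total quadratic residues among the 4: 1.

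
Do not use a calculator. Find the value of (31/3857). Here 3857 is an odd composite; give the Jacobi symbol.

Reciprocity: 31 ≡ 3 and 3857 ≡ 1 (mod 4), so (31/3857) = +(3857/31).
Reduce top mod 31: now compute (13/31).
Reciprocity: 13 ≡ 1 and 31 ≡ 3 (mod 4), so (13/31) = +(31/13).
Reduce top mod 13: now compute (5/13).
Reciprocity: 5 ≡ 1 and 13 ≡ 1 (mod 4), so (5/13) = +(13/5).
Reduce top mod 5: now compute (3/5).
Reciprocity: 3 ≡ 3 and 5 ≡ 1 (mod 4), so (3/5) = +(5/3).
Reduce top mod 3: now compute (2/3).
Pull out 2: since 3 ≡ 3 (mod 8), (2/3) = -1.
Reached (1/3) = 1. Collecting the sign flips along the way, the symbol is -1.

-1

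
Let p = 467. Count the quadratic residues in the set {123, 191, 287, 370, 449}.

(123/467) = +1 → QR.
(191/467) = -1 → non-residue.
(287/467) = +1 → QR.
(370/467) = -1 → non-residue.
(449/467) = +1 → QR.
Total quadratic residues among the 5: 3.

3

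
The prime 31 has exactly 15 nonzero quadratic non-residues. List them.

Square k = 1,…,15 (k and 31−k give the same square):
1²=1, 2²=4, 3²=9, 4²=16, 5²=25, 6²≡5, 7²≡18, 8²≡2, 9²≡19, 10²≡7, 11²≡28, 12²≡20, 13²≡14, 14²≡10, 15²≡8 (mod 31).
The residues are {1, 2, 4, 5, 7, 8, 9, 10, 14, 16, 18, 19, 20, 25, 28}; the non-residues are the remaining 15 nonzero classes.

3, 6, 11, 12, 13, 15, 17, 21, 22, 23, 24, 26, 27, 29, 30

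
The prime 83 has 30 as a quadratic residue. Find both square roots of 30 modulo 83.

14, 69

Since 83 ≡ 3 (mod 4), a square root of 30 is 30^((83+1)/4) = 30^21 mod 83.
Repeated squaring: 30^2≡70, 30^4≡3, 30^8≡9, 30^16≡81 (mod 83).
30^21 = 30^(16+4+1) ≡ 69 (mod 83).
Check: 69² = 4761 ≡ 30 (mod 83). The two roots are 14 and 69.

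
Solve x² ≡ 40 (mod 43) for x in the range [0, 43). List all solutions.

13, 30

Since 43 ≡ 3 (mod 4), a square root of 40 is 40^((43+1)/4) = 40^11 mod 43.
Repeated squaring: 40^2≡9, 40^4≡38, 40^8≡25 (mod 43).
40^11 = 40^(8+2+1) ≡ 13 (mod 43).
Check: 13² = 169 ≡ 40 (mod 43). The two roots are 13 and 30.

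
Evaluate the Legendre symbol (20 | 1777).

-1

Pull out 2^2: since 1777 ≡ 1 (mod 8), (2/1777) = +1, so (2/1777)^2 = +1.
Reciprocity: 5 ≡ 1 and 1777 ≡ 1 (mod 4), so (5/1777) = +(1777/5).
Reduce top mod 5: now compute (2/5).
Pull out 2: since 5 ≡ 5 (mod 8), (2/5) = -1.
Reached (1/5) = 1. Collecting the sign flips along the way, the symbol is -1.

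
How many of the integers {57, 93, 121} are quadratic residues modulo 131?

(57/131) = -1 → non-residue.
(93/131) = -1 → non-residue.
(121/131) = +1 → QR.
Total quadratic residues among the 3: 1.

1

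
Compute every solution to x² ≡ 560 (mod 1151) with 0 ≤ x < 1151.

Since 1151 ≡ 3 (mod 4), a square root of 560 is 560^((1151+1)/4) = 560^288 mod 1151.
Repeated squaring: 560^2≡528, 560^4≡242, 560^8≡1014, 560^16≡353, 560^32≡301, 560^64≡823, 560^128≡541, 560^256≡327 (mod 1151).
560^288 = 560^(256+32) ≡ 592 (mod 1151).
Check: 592² = 350464 ≡ 560 (mod 1151). The two roots are 559 and 592.

559, 592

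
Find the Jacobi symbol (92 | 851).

Pull out 2^2: since 851 ≡ 3 (mod 8), (2/851) = -1, so (2/851)^2 = +1.
Reciprocity: 23 ≡ 3 and 851 ≡ 3 (mod 4), so (23/851) = −(851/23).
Reduce top mod 23: now compute (0/23).
Top reduces to 0: gcd > 1, so the symbol is 0.

0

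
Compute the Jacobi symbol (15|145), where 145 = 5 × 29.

Reciprocity: 15 ≡ 3 and 145 ≡ 1 (mod 4), so (15/145) = +(145/15).
Reduce top mod 15: now compute (10/15).
Pull out 2: since 15 ≡ 7 (mod 8), (2/15) = +1.
Reciprocity: 5 ≡ 1 and 15 ≡ 3 (mod 4), so (5/15) = +(15/5).
Reduce top mod 5: now compute (0/5).
Top reduces to 0: gcd > 1, so the symbol is 0.

0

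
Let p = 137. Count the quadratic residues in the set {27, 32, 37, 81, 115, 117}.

(27/137) = -1 → non-residue.
(32/137) = +1 → QR.
(37/137) = +1 → QR.
(81/137) = +1 → QR.
(115/137) = +1 → QR.
(117/137) = -1 → non-residue.
Total quadratic residues among the 6: 4.

4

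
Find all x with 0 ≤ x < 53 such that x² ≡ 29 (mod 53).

53 ≡ 1 (mod 4), so we find a root by search.
Trying successive values, 20² = 400 ≡ 29 (mod 53). The other root is 53 − 20 = 33.

20, 33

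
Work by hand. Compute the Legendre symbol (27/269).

Reciprocity: 27 ≡ 3 and 269 ≡ 1 (mod 4), so (27/269) = +(269/27).
Reduce top mod 27: now compute (26/27).
Pull out 2: since 27 ≡ 3 (mod 8), (2/27) = -1.
Reciprocity: 13 ≡ 1 and 27 ≡ 3 (mod 4), so (13/27) = +(27/13).
Reduce top mod 13: now compute (1/13).
Reached (1/13) = 1. Collecting the sign flips along the way, the symbol is -1.

-1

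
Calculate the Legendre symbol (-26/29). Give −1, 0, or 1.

-1

Euler's criterion: (-26/29) ≡ 3^14 (mod 29).
3^2 ≡ 9 (mod 29)
3^4 ≡ 23 (mod 29)
3^8 ≡ 7 (mod 29)
3^14 = 3^(8+4+2) ≡ 28 (mod 29).
Result is 28 ≡ −1, so (-26/29) = −1.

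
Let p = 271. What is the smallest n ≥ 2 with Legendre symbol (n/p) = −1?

(2/271) = +1, so 2 is a residue.
(3/271) = −1, so 3 is the smallest positive non-residue mod 271.

3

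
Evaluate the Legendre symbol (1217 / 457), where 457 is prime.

First reduce: 1217 ≡ 303 (mod 457).
Reciprocity: 303 ≡ 3 and 457 ≡ 1 (mod 4), so (303/457) = +(457/303).
Reduce top mod 303: now compute (154/303).
Pull out 2: since 303 ≡ 7 (mod 8), (2/303) = +1.
Reciprocity: 77 ≡ 1 and 303 ≡ 3 (mod 4), so (77/303) = +(303/77).
Reduce top mod 77: now compute (72/77).
Pull out 2^3: since 77 ≡ 5 (mod 8), (2/77) = -1, so (2/77)^3 = -1.
Reciprocity: 9 ≡ 1 and 77 ≡ 1 (mod 4), so (9/77) = +(77/9).
Reduce top mod 9: now compute (5/9).
Reciprocity: 5 ≡ 1 and 9 ≡ 1 (mod 4), so (5/9) = +(9/5).
Reduce top mod 5: now compute (4/5).
Pull out 2^2: since 5 ≡ 5 (mod 8), (2/5) = -1, so (2/5)^2 = +1.
Reached (1/5) = 1. Collecting the sign flips along the way, the symbol is -1.

-1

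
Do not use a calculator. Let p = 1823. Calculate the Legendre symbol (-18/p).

-1

First reduce: -18 ≡ 1805 (mod 1823).
Reciprocity: 1805 ≡ 1 and 1823 ≡ 3 (mod 4), so (1805/1823) = +(1823/1805).
Reduce top mod 1805: now compute (18/1805).
Pull out 2: since 1805 ≡ 5 (mod 8), (2/1805) = -1.
Reciprocity: 9 ≡ 1 and 1805 ≡ 1 (mod 4), so (9/1805) = +(1805/9).
Reduce top mod 9: now compute (5/9).
Reciprocity: 5 ≡ 1 and 9 ≡ 1 (mod 4), so (5/9) = +(9/5).
Reduce top mod 5: now compute (4/5).
Pull out 2^2: since 5 ≡ 5 (mod 8), (2/5) = -1, so (2/5)^2 = +1.
Reached (1/5) = 1. Collecting the sign flips along the way, the symbol is -1.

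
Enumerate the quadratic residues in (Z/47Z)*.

Square k = 1,…,23 (k and 47−k give the same square):
1²=1, 2²=4, 3²=9, 4²=16, 5²=25, 6²=36, 7²≡2, 8²≡17, 9²≡34, 10²≡6, 11²≡27, 12²≡3, 13²≡28, 14²≡8, 15²≡37, 16²≡21, 17²≡7, 18²≡42, 19²≡32, 20²≡24, 21²≡18, 22²≡14, 23²≡12 (mod 47).
So the quadratic residues mod 47 are {1, 2, 3, 4, 6, 7, 8, 9, 12, 14, 16, 17, 18, 21, 24, 25, 27, 28, 32, 34, 36, 37, 42}.

1, 2, 3, 4, 6, 7, 8, 9, 12, 14, 16, 17, 18, 21, 24, 25, 27, 28, 32, 34, 36, 37, 42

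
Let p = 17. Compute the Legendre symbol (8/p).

1

Euler's criterion: (8/17) ≡ 8^8 (mod 17).
8^2 ≡ 13 (mod 17)
8^4 ≡ 16 (mod 17)
8^8 ≡ 1 (mod 17)
8^8 = 8^(8) ≡ 1 (mod 17).
Result is 1, so (8/17) = 1.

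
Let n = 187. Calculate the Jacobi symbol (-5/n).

1

First reduce: -5 ≡ 182 (mod 187).
Pull out 2: since 187 ≡ 3 (mod 8), (2/187) = -1.
Reciprocity: 91 ≡ 3 and 187 ≡ 3 (mod 4), so (91/187) = −(187/91).
Reduce top mod 91: now compute (5/91).
Reciprocity: 5 ≡ 1 and 91 ≡ 3 (mod 4), so (5/91) = +(91/5).
Reduce top mod 5: now compute (1/5).
Reached (1/5) = 1. Collecting the sign flips along the way, the symbol is +1.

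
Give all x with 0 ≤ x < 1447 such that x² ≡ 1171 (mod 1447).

676, 771

Since 1447 ≡ 3 (mod 4), a square root of 1171 is 1171^((1447+1)/4) = 1171^362 mod 1447.
Repeated squaring: 1171^2≡932, 1171^4≡424, 1171^8≡348, 1171^16≡1003, 1171^32≡344, 1171^64≡1129, 1171^128≡1281, 1171^256≡63 (mod 1447).
1171^362 = 1171^(256+64+32+8+2) ≡ 676 (mod 1447).
Check: 676² = 456976 ≡ 1171 (mod 1447). The two roots are 676 and 771.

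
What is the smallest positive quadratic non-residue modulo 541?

(2/541) = −1, so 2 is the smallest positive non-residue mod 541.

2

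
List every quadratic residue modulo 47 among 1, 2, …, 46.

Square k = 1,…,23 (k and 47−k give the same square):
1²=1, 2²=4, 3²=9, 4²=16, 5²=25, 6²=36, 7²≡2, 8²≡17, 9²≡34, 10²≡6, 11²≡27, 12²≡3, 13²≡28, 14²≡8, 15²≡37, 16²≡21, 17²≡7, 18²≡42, 19²≡32, 20²≡24, 21²≡18, 22²≡14, 23²≡12 (mod 47).
So the quadratic residues mod 47 are {1, 2, 3, 4, 6, 7, 8, 9, 12, 14, 16, 17, 18, 21, 24, 25, 27, 28, 32, 34, 36, 37, 42}.

1, 2, 3, 4, 6, 7, 8, 9, 12, 14, 16, 17, 18, 21, 24, 25, 27, 28, 32, 34, 36, 37, 42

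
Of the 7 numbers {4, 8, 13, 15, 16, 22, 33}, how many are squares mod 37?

(4/37) = +1 → QR.
(8/37) = -1 → non-residue.
(13/37) = -1 → non-residue.
(15/37) = -1 → non-residue.
(16/37) = +1 → QR.
(22/37) = -1 → non-residue.
(33/37) = +1 → QR.
Total quadratic residues among the 7: 3.

3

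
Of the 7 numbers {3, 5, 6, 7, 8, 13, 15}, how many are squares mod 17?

(3/17) = -1 → non-residue.
(5/17) = -1 → non-residue.
(6/17) = -1 → non-residue.
(7/17) = -1 → non-residue.
(8/17) = +1 → QR.
(13/17) = +1 → QR.
(15/17) = +1 → QR.
Total quadratic residues among the 7: 3.

3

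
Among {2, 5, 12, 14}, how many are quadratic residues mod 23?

2

(2/23) = +1 → QR.
(5/23) = -1 → non-residue.
(12/23) = +1 → QR.
(14/23) = -1 → non-residue.
Total quadratic residues among the 4: 2.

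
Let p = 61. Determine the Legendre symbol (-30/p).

-1

First reduce: -30 ≡ 31 (mod 61).
Reciprocity: 31 ≡ 3 and 61 ≡ 1 (mod 4), so (31/61) = +(61/31).
Reduce top mod 31: now compute (30/31).
Pull out 2: since 31 ≡ 7 (mod 8), (2/31) = +1.
Reciprocity: 15 ≡ 3 and 31 ≡ 3 (mod 4), so (15/31) = −(31/15).
Reduce top mod 15: now compute (1/15).
Reached (1/15) = 1. Collecting the sign flips along the way, the symbol is -1.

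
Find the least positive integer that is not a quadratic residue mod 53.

2

(2/53) = −1, so 2 is the smallest positive non-residue mod 53.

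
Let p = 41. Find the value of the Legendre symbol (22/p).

-1

Euler's criterion: (22/41) ≡ 22^20 (mod 41).
22^2 ≡ 33 (mod 41)
22^4 ≡ 23 (mod 41)
22^8 ≡ 37 (mod 41)
22^16 ≡ 16 (mod 41)
22^20 = 22^(16+4) ≡ 40 (mod 41).
Result is 40 ≡ −1, so (22/41) = −1.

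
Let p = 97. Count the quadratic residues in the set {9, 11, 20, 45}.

(9/97) = +1 → QR.
(11/97) = +1 → QR.
(20/97) = -1 → non-residue.
(45/97) = -1 → non-residue.
Total quadratic residues among the 4: 2.

2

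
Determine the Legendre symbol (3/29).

-1

Reciprocity: 3 ≡ 3 and 29 ≡ 1 (mod 4), so (3/29) = +(29/3).
Reduce top mod 3: now compute (2/3).
Pull out 2: since 3 ≡ 3 (mod 8), (2/3) = -1.
Reached (1/3) = 1. Collecting the sign flips along the way, the symbol is -1.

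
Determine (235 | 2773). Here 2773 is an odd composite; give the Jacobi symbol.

0

Reciprocity: 235 ≡ 3 and 2773 ≡ 1 (mod 4), so (235/2773) = +(2773/235).
Reduce top mod 235: now compute (188/235).
Pull out 2^2: since 235 ≡ 3 (mod 8), (2/235) = -1, so (2/235)^2 = +1.
Reciprocity: 47 ≡ 3 and 235 ≡ 3 (mod 4), so (47/235) = −(235/47).
Reduce top mod 47: now compute (0/47).
Top reduces to 0: gcd > 1, so the symbol is 0.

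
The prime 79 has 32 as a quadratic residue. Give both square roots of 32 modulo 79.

Since 79 ≡ 3 (mod 4), a square root of 32 is 32^((79+1)/4) = 32^20 mod 79.
Repeated squaring: 32^2≡76, 32^4≡9, 32^8≡2, 32^16≡4 (mod 79).
32^20 = 32^(16+4) ≡ 36 (mod 79).
Check: 36² = 1296 ≡ 32 (mod 79). The two roots are 36 and 43.

36, 43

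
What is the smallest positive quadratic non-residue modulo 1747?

2

(2/1747) = −1, so 2 is the smallest positive non-residue mod 1747.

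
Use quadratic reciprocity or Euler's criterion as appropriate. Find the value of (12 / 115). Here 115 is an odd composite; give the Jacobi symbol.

Pull out 2^2: since 115 ≡ 3 (mod 8), (2/115) = -1, so (2/115)^2 = +1.
Reciprocity: 3 ≡ 3 and 115 ≡ 3 (mod 4), so (3/115) = −(115/3).
Reduce top mod 3: now compute (1/3).
Reached (1/3) = 1. Collecting the sign flips along the way, the symbol is -1.

-1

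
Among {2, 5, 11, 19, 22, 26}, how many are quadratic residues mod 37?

(2/37) = -1 → non-residue.
(5/37) = -1 → non-residue.
(11/37) = +1 → QR.
(19/37) = -1 → non-residue.
(22/37) = -1 → non-residue.
(26/37) = +1 → QR.
Total quadratic residues among the 6: 2.

2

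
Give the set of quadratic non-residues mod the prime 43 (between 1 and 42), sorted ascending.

2,3,5,7,8,12,18,19,20,22,26,27,28,29,30,32,33,34,37,39,42

Square k = 1,…,21 (k and 43−k give the same square):
1²=1, 2²=4, 3²=9, 4²=16, 5²=25, 6²=36, 7²≡6, 8²≡21, 9²≡38, 10²≡14, 11²≡35, 12²≡15, 13²≡40, 14²≡24, 15²≡10, 16²≡41, 17²≡31, 18²≡23, 19²≡17, 20²≡13, 21²≡11 (mod 43).
The residues are {1, 4, 6, 9, 10, 11, 13, 14, 15, 16, 17, 21, 23, 24, 25, 31, 35, 36, 38, 40, 41}; the non-residues are the remaining 21 nonzero classes.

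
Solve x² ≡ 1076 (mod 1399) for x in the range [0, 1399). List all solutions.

Since 1399 ≡ 3 (mod 4), a square root of 1076 is 1076^((1399+1)/4) = 1076^350 mod 1399.
Repeated squaring: 1076^2≡803, 1076^4≡1269, 1076^8≡112, 1076^16≡1352, 1076^32≡810, 1076^64≡1368, 1076^128≡961, 1076^256≡181 (mod 1399).
1076^350 = 1076^(256+64+16+8+4+2) ≡ 795 (mod 1399).
Check: 795² = 632025 ≡ 1076 (mod 1399). The two roots are 604 and 795.

604, 795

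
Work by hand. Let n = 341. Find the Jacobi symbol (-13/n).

1

First reduce: -13 ≡ 328 (mod 341).
Pull out 2^3: since 341 ≡ 5 (mod 8), (2/341) = -1, so (2/341)^3 = -1.
Reciprocity: 41 ≡ 1 and 341 ≡ 1 (mod 4), so (41/341) = +(341/41).
Reduce top mod 41: now compute (13/41).
Reciprocity: 13 ≡ 1 and 41 ≡ 1 (mod 4), so (13/41) = +(41/13).
Reduce top mod 13: now compute (2/13).
Pull out 2: since 13 ≡ 5 (mod 8), (2/13) = -1.
Reached (1/13) = 1. Collecting the sign flips along the way, the symbol is +1.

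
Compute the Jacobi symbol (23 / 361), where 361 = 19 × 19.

Reciprocity: 23 ≡ 3 and 361 ≡ 1 (mod 4), so (23/361) = +(361/23).
Reduce top mod 23: now compute (16/23).
Pull out 2^4: since 23 ≡ 7 (mod 8), (2/23) = +1, so (2/23)^4 = +1.
Reached (1/23) = 1. Collecting the sign flips along the way, the symbol is +1.

1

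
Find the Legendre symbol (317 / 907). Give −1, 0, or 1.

Euler's criterion: (317/907) ≡ 317^453 (mod 907).
317^2 ≡ 719 (mod 907)
317^4 ≡ 878 (mod 907)
317^8 ≡ 841 (mod 907)
317^16 ≡ 728 (mod 907)
317^32 ≡ 296 (mod 907)
317^64 ≡ 544 (mod 907)
317^128 ≡ 254 (mod 907)
317^256 ≡ 119 (mod 907)
317^453 = 317^(256+128+64+4+1) ≡ 1 (mod 907).
Result is 1, so (317/907) = 1.

1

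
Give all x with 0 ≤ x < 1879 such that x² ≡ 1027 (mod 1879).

Since 1879 ≡ 3 (mod 4), a square root of 1027 is 1027^((1879+1)/4) = 1027^470 mod 1879.
Repeated squaring: 1027^2≡610, 1027^4≡58, 1027^8≡1485, 1027^16≡1158, 1027^32≡1237, 1027^64≡663, 1027^128≡1762, 1027^256≡536 (mod 1879).
1027^470 = 1027^(256+128+64+16+4+2) ≡ 1182 (mod 1879).
Check: 1182² = 1397124 ≡ 1027 (mod 1879). The two roots are 697 and 1182.

697, 1182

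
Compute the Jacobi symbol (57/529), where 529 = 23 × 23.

Reciprocity: 57 ≡ 1 and 529 ≡ 1 (mod 4), so (57/529) = +(529/57).
Reduce top mod 57: now compute (16/57).
Pull out 2^4: since 57 ≡ 1 (mod 8), (2/57) = +1, so (2/57)^4 = +1.
Reached (1/57) = 1. Collecting the sign flips along the way, the symbol is +1.

1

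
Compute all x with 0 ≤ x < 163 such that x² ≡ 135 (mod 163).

61, 102

Since 163 ≡ 3 (mod 4), a square root of 135 is 135^((163+1)/4) = 135^41 mod 163.
Repeated squaring: 135^2≡132, 135^4≡146, 135^8≡126, 135^16≡65, 135^32≡150 (mod 163).
135^41 = 135^(32+8+1) ≡ 61 (mod 163).
Check: 61² = 3721 ≡ 135 (mod 163). The two roots are 61 and 102.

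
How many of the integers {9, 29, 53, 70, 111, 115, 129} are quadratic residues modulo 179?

(9/179) = +1 → QR.
(29/179) = +1 → QR.
(53/179) = -1 → non-residue.
(70/179) = +1 → QR.
(111/179) = -1 → non-residue.
(115/179) = -1 → non-residue.
(129/179) = +1 → QR.
Total quadratic residues among the 7: 4.

4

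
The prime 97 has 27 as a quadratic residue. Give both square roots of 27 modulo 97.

30, 67

97 ≡ 1 (mod 4), so we find a root by search.
Trying successive values, 30² = 900 ≡ 27 (mod 97). The other root is 97 − 30 = 67.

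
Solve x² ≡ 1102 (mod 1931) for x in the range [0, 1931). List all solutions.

Since 1931 ≡ 3 (mod 4), a square root of 1102 is 1102^((1931+1)/4) = 1102^483 mod 1931.
Repeated squaring: 1102^2≡1736, 1102^4≡1336, 1102^8≡652, 1102^16≡284, 1102^32≡1485, 1102^64≡23, 1102^128≡529, 1102^256≡1777 (mod 1931).
1102^483 = 1102^(256+128+64+32+2+1) ≡ 1016 (mod 1931).
Check: 1016² = 1032256 ≡ 1102 (mod 1931). The two roots are 915 and 1016.

915, 1016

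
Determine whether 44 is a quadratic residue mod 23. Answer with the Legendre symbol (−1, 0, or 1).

-1

Euler's criterion: (44/23) ≡ 21^11 (mod 23).
21^2 ≡ 4 (mod 23)
21^4 ≡ 16 (mod 23)
21^8 ≡ 3 (mod 23)
21^11 = 21^(8+2+1) ≡ 22 (mod 23).
Result is 22 ≡ −1, so (44/23) = −1.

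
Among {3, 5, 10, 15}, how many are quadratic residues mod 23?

(3/23) = +1 → QR.
(5/23) = -1 → non-residue.
(10/23) = -1 → non-residue.
(15/23) = -1 → non-residue.
Total quadratic residues among the 4: 1.

1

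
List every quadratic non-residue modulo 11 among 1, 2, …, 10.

2 6 7 8 10

Square k = 1,…,5 (k and 11−k give the same square):
1²=1, 2²=4, 3²=9, 4²≡5, 5²≡3 (mod 11).
The residues are {1, 3, 4, 5, 9}; the non-residues are the remaining 5 nonzero classes.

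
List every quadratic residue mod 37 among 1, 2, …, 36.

1 3 4 7 9 10 11 12 16 21 25 26 27 28 30 33 34 36

Square k = 1,…,18 (k and 37−k give the same square):
1²=1, 2²=4, 3²=9, 4²=16, 5²=25, 6²=36, 7²≡12, 8²≡27, 9²≡7, 10²≡26, 11²≡10, 12²≡33, 13²≡21, 14²≡11, 15²≡3, 16²≡34, 17²≡30, 18²≡28 (mod 37).
So the quadratic residues mod 37 are {1, 3, 4, 7, 9, 10, 11, 12, 16, 21, 25, 26, 27, 28, 30, 33, 34, 36}.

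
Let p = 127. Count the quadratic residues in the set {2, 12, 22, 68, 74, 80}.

4

(2/127) = +1 → QR.
(12/127) = -1 → non-residue.
(22/127) = +1 → QR.
(68/127) = +1 → QR.
(74/127) = +1 → QR.
(80/127) = -1 → non-residue.
Total quadratic residues among the 6: 4.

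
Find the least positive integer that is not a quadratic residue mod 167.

(2/167) = +1, so 2 is a residue.
(3/167) = +1, so 3 is a residue.
(4/167) = +1, so 4 is a residue.
(5/167) = −1, so 5 is the smallest positive non-residue mod 167.

5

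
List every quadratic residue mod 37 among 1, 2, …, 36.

1,3,4,7,9,10,11,12,16,21,25,26,27,28,30,33,34,36

Square k = 1,…,18 (k and 37−k give the same square):
1²=1, 2²=4, 3²=9, 4²=16, 5²=25, 6²=36, 7²≡12, 8²≡27, 9²≡7, 10²≡26, 11²≡10, 12²≡33, 13²≡21, 14²≡11, 15²≡3, 16²≡34, 17²≡30, 18²≡28 (mod 37).
So the quadratic residues mod 37 are {1, 3, 4, 7, 9, 10, 11, 12, 16, 21, 25, 26, 27, 28, 30, 33, 34, 36}.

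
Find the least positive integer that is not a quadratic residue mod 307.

(2/307) = −1, so 2 is the smallest positive non-residue mod 307.

2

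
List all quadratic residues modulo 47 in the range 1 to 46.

1, 2, 3, 4, 6, 7, 8, 9, 12, 14, 16, 17, 18, 21, 24, 25, 27, 28, 32, 34, 36, 37, 42

Square k = 1,…,23 (k and 47−k give the same square):
1²=1, 2²=4, 3²=9, 4²=16, 5²=25, 6²=36, 7²≡2, 8²≡17, 9²≡34, 10²≡6, 11²≡27, 12²≡3, 13²≡28, 14²≡8, 15²≡37, 16²≡21, 17²≡7, 18²≡42, 19²≡32, 20²≡24, 21²≡18, 22²≡14, 23²≡12 (mod 47).
So the quadratic residues mod 47 are {1, 2, 3, 4, 6, 7, 8, 9, 12, 14, 16, 17, 18, 21, 24, 25, 27, 28, 32, 34, 36, 37, 42}.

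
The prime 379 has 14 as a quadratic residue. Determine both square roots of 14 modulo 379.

Since 379 ≡ 3 (mod 4), a square root of 14 is 14^((379+1)/4) = 14^95 mod 379.
Repeated squaring: 14^2≡196, 14^4≡137, 14^8≡198, 14^16≡167, 14^32≡222, 14^64≡14 (mod 379).
14^95 = 14^(64+16+8+4+2+1) ≡ 222 (mod 379).
Check: 222² = 49284 ≡ 14 (mod 379). The two roots are 157 and 222.

157, 222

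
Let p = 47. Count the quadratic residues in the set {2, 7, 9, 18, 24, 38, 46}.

5

(2/47) = +1 → QR.
(7/47) = +1 → QR.
(9/47) = +1 → QR.
(18/47) = +1 → QR.
(24/47) = +1 → QR.
(38/47) = -1 → non-residue.
(46/47) = -1 → non-residue.
Total quadratic residues among the 7: 5.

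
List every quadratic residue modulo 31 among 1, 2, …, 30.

Square k = 1,…,15 (k and 31−k give the same square):
1²=1, 2²=4, 3²=9, 4²=16, 5²=25, 6²≡5, 7²≡18, 8²≡2, 9²≡19, 10²≡7, 11²≡28, 12²≡20, 13²≡14, 14²≡10, 15²≡8 (mod 31).
So the quadratic residues mod 31 are {1, 2, 4, 5, 7, 8, 9, 10, 14, 16, 18, 19, 20, 25, 28}.

1, 2, 4, 5, 7, 8, 9, 10, 14, 16, 18, 19, 20, 25, 28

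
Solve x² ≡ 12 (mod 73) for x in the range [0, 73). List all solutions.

73 ≡ 1 (mod 4), so we find a root by search.
Trying successive values, 31² = 961 ≡ 12 (mod 73). The other root is 73 − 31 = 42.

31, 42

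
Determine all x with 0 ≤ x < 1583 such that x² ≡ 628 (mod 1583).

288, 1295

Since 1583 ≡ 3 (mod 4), a square root of 628 is 628^((1583+1)/4) = 628^396 mod 1583.
Repeated squaring: 628^2≡217, 628^4≡1182, 628^8≡918, 628^16≡568, 628^32≡1275, 628^64≡1467, 628^128≡792, 628^256≡396 (mod 1583).
628^396 = 628^(256+128+8+4) ≡ 288 (mod 1583).
Check: 288² = 82944 ≡ 628 (mod 1583). The two roots are 288 and 1295.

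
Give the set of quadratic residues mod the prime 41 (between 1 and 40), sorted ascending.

Square k = 1,…,20 (k and 41−k give the same square):
1²=1, 2²=4, 3²=9, 4²=16, 5²=25, 6²=36, 7²≡8, 8²≡23, 9²≡40, 10²≡18, 11²≡39, 12²≡21, 13²≡5, 14²≡32, 15²≡20, 16²≡10, 17²≡2, 18²≡37, 19²≡33, 20²≡31 (mod 41).
So the quadratic residues mod 41 are {1, 2, 4, 5, 8, 9, 10, 16, 18, 20, 21, 23, 25, 31, 32, 33, 36, 37, 39, 40}.

1 2 4 5 8 9 10 16 18 20 21 23 25 31 32 33 36 37 39 40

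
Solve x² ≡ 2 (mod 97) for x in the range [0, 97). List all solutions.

14, 83

97 ≡ 1 (mod 4), so we find a root by search.
Trying successive values, 14² = 196 ≡ 2 (mod 97). The other root is 97 − 14 = 83.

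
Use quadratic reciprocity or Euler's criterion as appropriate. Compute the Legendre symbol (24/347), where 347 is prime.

Pull out 2^3: since 347 ≡ 3 (mod 8), (2/347) = -1, so (2/347)^3 = -1.
Reciprocity: 3 ≡ 3 and 347 ≡ 3 (mod 4), so (3/347) = −(347/3).
Reduce top mod 3: now compute (2/3).
Pull out 2: since 3 ≡ 3 (mod 8), (2/3) = -1.
Reached (1/3) = 1. Collecting the sign flips along the way, the symbol is -1.

-1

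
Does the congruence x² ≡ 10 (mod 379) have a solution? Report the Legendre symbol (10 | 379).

Pull out 2: since 379 ≡ 3 (mod 8), (2/379) = -1.
Reciprocity: 5 ≡ 1 and 379 ≡ 3 (mod 4), so (5/379) = +(379/5).
Reduce top mod 5: now compute (4/5).
Pull out 2^2: since 5 ≡ 5 (mod 8), (2/5) = -1, so (2/5)^2 = +1.
Reached (1/5) = 1. Collecting the sign flips along the way, the symbol is -1.

-1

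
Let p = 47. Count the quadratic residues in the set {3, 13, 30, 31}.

1

(3/47) = +1 → QR.
(13/47) = -1 → non-residue.
(30/47) = -1 → non-residue.
(31/47) = -1 → non-residue.
Total quadratic residues among the 4: 1.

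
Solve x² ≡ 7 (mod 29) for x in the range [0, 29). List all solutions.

6, 23

29 ≡ 1 (mod 4), so we find a root by search.
Trying successive values, 6² = 36 ≡ 7 (mod 29). The other root is 29 − 6 = 23.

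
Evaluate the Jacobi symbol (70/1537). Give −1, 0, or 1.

Pull out 2: since 1537 ≡ 1 (mod 8), (2/1537) = +1.
Reciprocity: 35 ≡ 3 and 1537 ≡ 1 (mod 4), so (35/1537) = +(1537/35).
Reduce top mod 35: now compute (32/35).
Pull out 2^5: since 35 ≡ 3 (mod 8), (2/35) = -1, so (2/35)^5 = -1.
Reached (1/35) = 1. Collecting the sign flips along the way, the symbol is -1.

-1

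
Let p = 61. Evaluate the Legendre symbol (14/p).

Euler's criterion: (14/61) ≡ 14^30 (mod 61).
14^2 ≡ 13 (mod 61)
14^4 ≡ 47 (mod 61)
14^8 ≡ 13 (mod 61)
14^16 ≡ 47 (mod 61)
14^30 = 14^(16+8+4+2) ≡ 1 (mod 61).
Result is 1, so (14/61) = 1.

1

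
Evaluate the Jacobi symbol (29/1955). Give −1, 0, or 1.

-1

Reciprocity: 29 ≡ 1 and 1955 ≡ 3 (mod 4), so (29/1955) = +(1955/29).
Reduce top mod 29: now compute (12/29).
Pull out 2^2: since 29 ≡ 5 (mod 8), (2/29) = -1, so (2/29)^2 = +1.
Reciprocity: 3 ≡ 3 and 29 ≡ 1 (mod 4), so (3/29) = +(29/3).
Reduce top mod 3: now compute (2/3).
Pull out 2: since 3 ≡ 3 (mod 8), (2/3) = -1.
Reached (1/3) = 1. Collecting the sign flips along the way, the symbol is -1.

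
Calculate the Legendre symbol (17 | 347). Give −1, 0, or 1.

Reciprocity: 17 ≡ 1 and 347 ≡ 3 (mod 4), so (17/347) = +(347/17).
Reduce top mod 17: now compute (7/17).
Reciprocity: 7 ≡ 3 and 17 ≡ 1 (mod 4), so (7/17) = +(17/7).
Reduce top mod 7: now compute (3/7).
Reciprocity: 3 ≡ 3 and 7 ≡ 3 (mod 4), so (3/7) = −(7/3).
Reduce top mod 3: now compute (1/3).
Reached (1/3) = 1. Collecting the sign flips along the way, the symbol is -1.

-1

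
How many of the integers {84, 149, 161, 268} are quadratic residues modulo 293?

4

(84/293) = +1 → QR.
(149/293) = +1 → QR.
(161/293) = +1 → QR.
(268/293) = +1 → QR.
Total quadratic residues among the 4: 4.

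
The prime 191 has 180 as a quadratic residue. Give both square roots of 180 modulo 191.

84, 107

Since 191 ≡ 3 (mod 4), a square root of 180 is 180^((191+1)/4) = 180^48 mod 191.
Repeated squaring: 180^2≡121, 180^4≡125, 180^8≡154, 180^16≡32, 180^32≡69 (mod 191).
180^48 = 180^(32+16) ≡ 107 (mod 191).
Check: 107² = 11449 ≡ 180 (mod 191). The two roots are 84 and 107.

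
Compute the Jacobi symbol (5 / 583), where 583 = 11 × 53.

Reciprocity: 5 ≡ 1 and 583 ≡ 3 (mod 4), so (5/583) = +(583/5).
Reduce top mod 5: now compute (3/5).
Reciprocity: 3 ≡ 3 and 5 ≡ 1 (mod 4), so (3/5) = +(5/3).
Reduce top mod 3: now compute (2/3).
Pull out 2: since 3 ≡ 3 (mod 8), (2/3) = -1.
Reached (1/3) = 1. Collecting the sign flips along the way, the symbol is -1.

-1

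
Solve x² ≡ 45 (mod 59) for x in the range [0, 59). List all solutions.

Since 59 ≡ 3 (mod 4), a square root of 45 is 45^((59+1)/4) = 45^15 mod 59.
Repeated squaring: 45^2≡19, 45^4≡7, 45^8≡49 (mod 59).
45^15 = 45^(8+4+2+1) ≡ 35 (mod 59).
Check: 35² = 1225 ≡ 45 (mod 59). The two roots are 24 and 35.

24, 35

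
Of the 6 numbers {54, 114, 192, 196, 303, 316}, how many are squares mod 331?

(54/331) = +1 → QR.
(114/331) = +1 → QR.
(192/331) = -1 → non-residue.
(196/331) = +1 → QR.
(303/331) = +1 → QR.
(316/331) = +1 → QR.
Total quadratic residues among the 6: 5.

5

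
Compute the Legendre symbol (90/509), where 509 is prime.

-1

Pull out 2: since 509 ≡ 5 (mod 8), (2/509) = -1.
Reciprocity: 45 ≡ 1 and 509 ≡ 1 (mod 4), so (45/509) = +(509/45).
Reduce top mod 45: now compute (14/45).
Pull out 2: since 45 ≡ 5 (mod 8), (2/45) = -1.
Reciprocity: 7 ≡ 3 and 45 ≡ 1 (mod 4), so (7/45) = +(45/7).
Reduce top mod 7: now compute (3/7).
Reciprocity: 3 ≡ 3 and 7 ≡ 3 (mod 4), so (3/7) = −(7/3).
Reduce top mod 3: now compute (1/3).
Reached (1/3) = 1. Collecting the sign flips along the way, the symbol is -1.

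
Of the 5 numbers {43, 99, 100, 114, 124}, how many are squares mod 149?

(43/149) = -1 → non-residue.
(99/149) = -1 → non-residue.
(100/149) = +1 → QR.
(114/149) = +1 → QR.
(124/149) = +1 → QR.
Total quadratic residues among the 5: 3.

3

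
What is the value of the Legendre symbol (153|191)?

Euler's criterion: (153/191) ≡ 153^95 (mod 191).
153^2 ≡ 107 (mod 191)
153^4 ≡ 180 (mod 191)
153^8 ≡ 121 (mod 191)
153^16 ≡ 125 (mod 191)
153^32 ≡ 154 (mod 191)
153^64 ≡ 32 (mod 191)
153^95 = 153^(64+16+8+4+2+1) ≡ 1 (mod 191).
Result is 1, so (153/191) = 1.

1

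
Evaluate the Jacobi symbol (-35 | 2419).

1

First reduce: -35 ≡ 2384 (mod 2419).
Pull out 2^4: since 2419 ≡ 3 (mod 8), (2/2419) = -1, so (2/2419)^4 = +1.
Reciprocity: 149 ≡ 1 and 2419 ≡ 3 (mod 4), so (149/2419) = +(2419/149).
Reduce top mod 149: now compute (35/149).
Reciprocity: 35 ≡ 3 and 149 ≡ 1 (mod 4), so (35/149) = +(149/35).
Reduce top mod 35: now compute (9/35).
Reciprocity: 9 ≡ 1 and 35 ≡ 3 (mod 4), so (9/35) = +(35/9).
Reduce top mod 9: now compute (8/9).
Pull out 2^3: since 9 ≡ 1 (mod 8), (2/9) = +1, so (2/9)^3 = +1.
Reached (1/9) = 1. Collecting the sign flips along the way, the symbol is +1.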